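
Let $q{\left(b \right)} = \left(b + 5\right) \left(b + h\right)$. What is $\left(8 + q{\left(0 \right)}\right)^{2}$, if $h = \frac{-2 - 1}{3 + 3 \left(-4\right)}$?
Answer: $\frac{841}{9} \approx 93.444$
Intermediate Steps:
$h = \frac{1}{3}$ ($h = - \frac{3}{3 - 12} = - \frac{3}{-9} = \left(-3\right) \left(- \frac{1}{9}\right) = \frac{1}{3} \approx 0.33333$)
$q{\left(b \right)} = \left(5 + b\right) \left(\frac{1}{3} + b\right)$ ($q{\left(b \right)} = \left(b + 5\right) \left(b + \frac{1}{3}\right) = \left(5 + b\right) \left(\frac{1}{3} + b\right)$)
$\left(8 + q{\left(0 \right)}\right)^{2} = \left(8 + \left(\frac{5}{3} + 0^{2} + \frac{16}{3} \cdot 0\right)\right)^{2} = \left(8 + \left(\frac{5}{3} + 0 + 0\right)\right)^{2} = \left(8 + \frac{5}{3}\right)^{2} = \left(\frac{29}{3}\right)^{2} = \frac{841}{9}$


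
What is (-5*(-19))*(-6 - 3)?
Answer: -855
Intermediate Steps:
(-5*(-19))*(-6 - 3) = 95*(-9) = -855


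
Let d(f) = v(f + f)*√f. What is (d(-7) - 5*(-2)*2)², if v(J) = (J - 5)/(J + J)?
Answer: 44439/112 + 190*I*√7/7 ≈ 396.78 + 71.813*I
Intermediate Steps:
v(J) = (-5 + J)/(2*J) (v(J) = (-5 + J)/((2*J)) = (-5 + J)*(1/(2*J)) = (-5 + J)/(2*J))
d(f) = (-5 + 2*f)/(4*√f) (d(f) = ((-5 + (f + f))/(2*(f + f)))*√f = ((-5 + 2*f)/(2*((2*f))))*√f = ((1/(2*f))*(-5 + 2*f)/2)*√f = ((-5 + 2*f)/(4*f))*√f = (-5 + 2*f)/(4*√f))
(d(-7) - 5*(-2)*2)² = ((-5 + 2*(-7))/(4*√(-7)) - 5*(-2)*2)² = ((-I*√7/7)*(-5 - 14)/4 + 10*2)² = ((¼)*(-I*√7/7)*(-19) + 20)² = (19*I*√7/28 + 20)² = (20 + 19*I*√7/28)²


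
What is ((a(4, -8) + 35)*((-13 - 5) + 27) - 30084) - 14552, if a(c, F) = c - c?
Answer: -44321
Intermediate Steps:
a(c, F) = 0
((a(4, -8) + 35)*((-13 - 5) + 27) - 30084) - 14552 = ((0 + 35)*((-13 - 5) + 27) - 30084) - 14552 = (35*(-18 + 27) - 30084) - 14552 = (35*9 - 30084) - 14552 = (315 - 30084) - 14552 = -29769 - 14552 = -44321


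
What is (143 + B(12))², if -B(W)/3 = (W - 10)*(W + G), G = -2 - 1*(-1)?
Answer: 5929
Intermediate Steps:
G = -1 (G = -2 + 1 = -1)
B(W) = -3*(-1 + W)*(-10 + W) (B(W) = -3*(W - 10)*(W - 1) = -3*(-10 + W)*(-1 + W) = -3*(-1 + W)*(-10 + W))
(143 + B(12))² = (143 + (-30 - 3*12² + 33*12))² = (143 + (-30 - 3*144 + 396))² = (143 + (-30 - 432 + 396))² = (143 - 66)² = 77² = 5929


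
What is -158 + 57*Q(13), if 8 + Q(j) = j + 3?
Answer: 298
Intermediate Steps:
Q(j) = -5 + j (Q(j) = -8 + (j + 3) = -8 + (3 + j) = -5 + j)
-158 + 57*Q(13) = -158 + 57*(-5 + 13) = -158 + 57*8 = -158 + 456 = 298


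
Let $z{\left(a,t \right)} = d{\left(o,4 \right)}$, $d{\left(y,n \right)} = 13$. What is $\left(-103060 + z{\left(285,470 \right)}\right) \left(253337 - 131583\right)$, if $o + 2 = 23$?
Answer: $-12546384438$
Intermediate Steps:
$o = 21$ ($o = -2 + 23 = 21$)
$z{\left(a,t \right)} = 13$
$\left(-103060 + z{\left(285,470 \right)}\right) \left(253337 - 131583\right) = \left(-103060 + 13\right) \left(253337 - 131583\right) = \left(-103047\right) 121754 = -12546384438$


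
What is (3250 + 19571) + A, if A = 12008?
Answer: 34829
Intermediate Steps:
(3250 + 19571) + A = (3250 + 19571) + 12008 = 22821 + 12008 = 34829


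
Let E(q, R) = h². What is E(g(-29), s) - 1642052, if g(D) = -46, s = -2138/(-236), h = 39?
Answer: -1640531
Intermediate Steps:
s = 1069/118 (s = -2138*(-1/236) = 1069/118 ≈ 9.0593)
E(q, R) = 1521 (E(q, R) = 39² = 1521)
E(g(-29), s) - 1642052 = 1521 - 1642052 = -1640531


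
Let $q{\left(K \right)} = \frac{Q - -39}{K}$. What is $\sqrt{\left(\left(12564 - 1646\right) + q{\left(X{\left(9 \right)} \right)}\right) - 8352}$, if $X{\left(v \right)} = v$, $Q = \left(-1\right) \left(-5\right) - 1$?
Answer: $\frac{\sqrt{23137}}{3} \approx 50.703$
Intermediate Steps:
$Q = 4$ ($Q = 5 - 1 = 4$)
$q{\left(K \right)} = \frac{43}{K}$ ($q{\left(K \right)} = \frac{4 - -39}{K} = \frac{4 + 39}{K} = \frac{43}{K}$)
$\sqrt{\left(\left(12564 - 1646\right) + q{\left(X{\left(9 \right)} \right)}\right) - 8352} = \sqrt{\left(\left(12564 - 1646\right) + \frac{43}{9}\right) - 8352} = \sqrt{\left(10918 + 43 \cdot \frac{1}{9}\right) - 8352} = \sqrt{\left(10918 + \frac{43}{9}\right) - 8352} = \sqrt{\frac{98305}{9} - 8352} = \sqrt{\frac{23137}{9}} = \frac{\sqrt{23137}}{3}$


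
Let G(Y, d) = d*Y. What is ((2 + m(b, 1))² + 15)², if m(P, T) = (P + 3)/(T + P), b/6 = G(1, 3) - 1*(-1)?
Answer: 234212416/390625 ≈ 599.58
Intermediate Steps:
G(Y, d) = Y*d
b = 24 (b = 6*(1*3 - 1*(-1)) = 6*(3 + 1) = 6*4 = 24)
m(P, T) = (3 + P)/(P + T)
((2 + m(b, 1))² + 15)² = ((2 + (3 + 24)/(24 + 1))² + 15)² = ((2 + 27/25)² + 15)² = ((77/25)² + 15)² = (5929/625 + 15)² = (15304/625)² = 234212416/390625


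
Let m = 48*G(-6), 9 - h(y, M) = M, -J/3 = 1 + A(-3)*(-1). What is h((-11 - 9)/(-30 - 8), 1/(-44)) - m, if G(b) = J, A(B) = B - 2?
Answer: 38413/44 ≈ 873.02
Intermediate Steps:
A(B) = -2 + B
J = -18 (J = -3*(1 + (-2 - 3)*(-1)) = -3*(1 - 5*(-1)) = -3*(1 + 5) = -3*6 = -18)
h(y, M) = 9 - M
G(b) = -18
m = -864 (m = 48*(-18) = -864)
h((-11 - 9)/(-30 - 8), 1/(-44)) - m = (9 - 1/(-44)) - 1*(-864) = (9 - 1*(-1/44)) + 864 = (9 + 1/44) + 864 = 397/44 + 864 = 38413/44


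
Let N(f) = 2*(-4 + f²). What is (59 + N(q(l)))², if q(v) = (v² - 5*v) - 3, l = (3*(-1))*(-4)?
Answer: 173527929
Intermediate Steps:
l = 12 (l = -3*(-4) = 12)
q(v) = -3 + v² - 5*v
N(f) = -8 + 2*f²
(59 + N(q(l)))² = (59 + (-8 + 2*(-3 + 12² - 5*12)²))² = (59 + (-8 + 2*(-3 + 144 - 60)²))² = (59 + (-8 + 2*81²))² = (59 + (-8 + 2*6561))² = (59 + (-8 + 13122))² = (59 + 13114)² = 13173² = 173527929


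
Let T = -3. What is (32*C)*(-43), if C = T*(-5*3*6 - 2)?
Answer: -379776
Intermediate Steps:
C = 276 (C = -3*(-5*3*6 - 2) = -3*(-15*6 - 2) = -3*(-90 - 2) = -3*(-92) = 276)
(32*C)*(-43) = (32*276)*(-43) = 8832*(-43) = -379776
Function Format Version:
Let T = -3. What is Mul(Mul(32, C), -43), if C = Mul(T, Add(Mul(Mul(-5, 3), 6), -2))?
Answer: -379776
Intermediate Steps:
C = 276 (C = Mul(-3, Add(Mul(Mul(-5, 3), 6), -2)) = Mul(-3, Add(Mul(-15, 6), -2)) = Mul(-3, Add(-90, -2)) = Mul(-3, -92) = 276)
Mul(Mul(32, C), -43) = Mul(Mul(32, 276), -43) = Mul(8832, -43) = -379776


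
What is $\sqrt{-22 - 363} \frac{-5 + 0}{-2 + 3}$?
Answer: $- 5 i \sqrt{385} \approx - 98.107 i$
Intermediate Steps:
$\sqrt{-22 - 363} \frac{-5 + 0}{-2 + 3} = \sqrt{-385} \left(- \frac{5}{1}\right) = i \sqrt{385} \left(\left(-5\right) 1\right) = i \sqrt{385} \left(-5\right) = - 5 i \sqrt{385}$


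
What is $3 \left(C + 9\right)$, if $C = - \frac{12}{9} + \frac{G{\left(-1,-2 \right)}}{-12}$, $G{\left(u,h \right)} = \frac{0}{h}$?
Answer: $23$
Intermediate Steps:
$G{\left(u,h \right)} = 0$
$C = - \frac{4}{3}$ ($C = - \frac{12}{9} + \frac{0}{-12} = \left(-12\right) \frac{1}{9} + 0 \left(- \frac{1}{12}\right) = - \frac{4}{3} + 0 = - \frac{4}{3} \approx -1.3333$)
$3 \left(C + 9\right) = 3 \left(- \frac{4}{3} + 9\right) = 3 \cdot \frac{23}{3} = 23$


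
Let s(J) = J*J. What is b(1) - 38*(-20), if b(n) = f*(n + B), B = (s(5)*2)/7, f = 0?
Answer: 760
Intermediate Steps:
s(J) = J²
B = 50/7 (B = (5²*2)/7 = (25*2)*(⅐) = 50*(⅐) = 50/7 ≈ 7.1429)
b(n) = 0 (b(n) = 0*(n + 50/7) = 0*(50/7 + n) = 0)
b(1) - 38*(-20) = 0 - 38*(-20) = 0 + 760 = 760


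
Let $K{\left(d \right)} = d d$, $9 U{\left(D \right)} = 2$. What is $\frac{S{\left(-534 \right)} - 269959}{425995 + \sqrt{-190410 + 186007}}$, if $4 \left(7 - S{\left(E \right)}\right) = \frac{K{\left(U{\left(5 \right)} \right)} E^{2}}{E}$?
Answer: $- \frac{1552437816685}{2449868549778} + \frac{3644263 i \sqrt{4403}}{2449868549778} \approx -0.63368 + 9.8706 \cdot 10^{-5} i$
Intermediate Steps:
$U{\left(D \right)} = \frac{2}{9}$ ($U{\left(D \right)} = \frac{1}{9} \cdot 2 = \frac{2}{9}$)
$K{\left(d \right)} = d^{2}$
$S{\left(E \right)} = 7 - \frac{E}{81}$ ($S{\left(E \right)} = 7 - \frac{\left(\frac{2}{9}\right)^{2} E^{2} \frac{1}{E}}{4} = 7 - \frac{\frac{4 E^{2}}{81} \frac{1}{E}}{4} = 7 - \frac{\frac{4}{81} E}{4} = 7 - \frac{E}{81}$)
$\frac{S{\left(-534 \right)} - 269959}{425995 + \sqrt{-190410 + 186007}} = \frac{\left(7 - - \frac{178}{27}\right) - 269959}{425995 + \sqrt{-190410 + 186007}} = \frac{\left(7 + \frac{178}{27}\right) - 269959}{425995 + \sqrt{-4403}} = \frac{\frac{367}{27} - 269959}{425995 + i \sqrt{4403}} = - \frac{7288526}{27 \left(425995 + i \sqrt{4403}\right)}$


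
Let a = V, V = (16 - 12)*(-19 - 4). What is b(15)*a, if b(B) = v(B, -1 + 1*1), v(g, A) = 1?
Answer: -92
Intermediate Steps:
b(B) = 1
V = -92 (V = 4*(-23) = -92)
a = -92
b(15)*a = 1*(-92) = -92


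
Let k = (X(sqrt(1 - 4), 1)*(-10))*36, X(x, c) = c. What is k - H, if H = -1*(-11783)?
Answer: -12143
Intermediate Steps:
k = -360 (k = (1*(-10))*36 = -10*36 = -360)
H = 11783
k - H = -360 - 1*11783 = -360 - 11783 = -12143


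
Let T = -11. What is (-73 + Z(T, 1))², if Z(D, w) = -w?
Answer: 5476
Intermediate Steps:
(-73 + Z(T, 1))² = (-73 - 1*1)² = (-73 - 1)² = (-74)² = 5476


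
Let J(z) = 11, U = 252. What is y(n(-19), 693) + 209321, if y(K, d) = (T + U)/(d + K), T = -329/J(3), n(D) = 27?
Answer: 1657824763/7920 ≈ 2.0932e+5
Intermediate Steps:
T = -329/11 ≈ -29.909
y(K, d) = 2443/(11*(K + d)) (y(K, d) = (-329/11 + 252)/(d + K) = 2443/(11*(K + d)))
y(n(-19), 693) + 209321 = 2443/(11*(27 + 693)) + 209321 = (2443/11)/720 + 209321 = (2443/11)*(1/720) + 209321 = 2443/7920 + 209321 = 1657824763/7920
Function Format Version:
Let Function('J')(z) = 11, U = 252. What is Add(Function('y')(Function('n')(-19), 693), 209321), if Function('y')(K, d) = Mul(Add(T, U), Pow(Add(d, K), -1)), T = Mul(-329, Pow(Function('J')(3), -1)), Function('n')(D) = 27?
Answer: Rational(1657824763, 7920) ≈ 2.0932e+5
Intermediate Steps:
T = Rational(-329, 11) (T = Mul(-329, Pow(11, -1)) = Mul(-329, Rational(1, 11)) = Rational(-329, 11) ≈ -29.909)
Function('y')(K, d) = Mul(Rational(2443, 11), Pow(Add(K, d), -1)) (Function('y')(K, d) = Mul(Add(Rational(-329, 11), 252), Pow(Add(d, K), -1)) = Mul(Rational(2443, 11), Pow(Add(K, d), -1)))
Add(Function('y')(Function('n')(-19), 693), 209321) = Add(Mul(Rational(2443, 11), Pow(Add(27, 693), -1)), 209321) = Add(Mul(Rational(2443, 11), Pow(720, -1)), 209321) = Add(Mul(Rational(2443, 11), Rational(1, 720)), 209321) = Add(Rational(2443, 7920), 209321) = Rational(1657824763, 7920)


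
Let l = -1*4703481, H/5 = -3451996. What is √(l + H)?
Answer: I*√21963461 ≈ 4686.5*I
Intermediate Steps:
H = -17259980 (H = 5*(-3451996) = -17259980)
l = -4703481
√(l + H) = √(-4703481 - 17259980) = √(-21963461) = I*√21963461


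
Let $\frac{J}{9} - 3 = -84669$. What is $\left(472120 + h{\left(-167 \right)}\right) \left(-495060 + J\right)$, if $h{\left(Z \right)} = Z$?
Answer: $-593270406462$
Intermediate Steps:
$J = -761994$ ($J = 27 + 9 \left(-84669\right) = 27 - 762021 = -761994$)
$\left(472120 + h{\left(-167 \right)}\right) \left(-495060 + J\right) = \left(472120 - 167\right) \left(-495060 - 761994\right) = 471953 \left(-1257054\right) = -593270406462$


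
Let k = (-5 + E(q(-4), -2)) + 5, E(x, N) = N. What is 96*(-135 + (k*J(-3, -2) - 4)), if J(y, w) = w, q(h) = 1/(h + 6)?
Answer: -12960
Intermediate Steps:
q(h) = 1/(6 + h)
k = -2 (k = (-5 - 2) + 5 = -7 + 5 = -2)
96*(-135 + (k*J(-3, -2) - 4)) = 96*(-135 + (-2*(-2) - 4)) = 96*(-135 + (4 - 4)) = 96*(-135 + 0) = 96*(-135) = -12960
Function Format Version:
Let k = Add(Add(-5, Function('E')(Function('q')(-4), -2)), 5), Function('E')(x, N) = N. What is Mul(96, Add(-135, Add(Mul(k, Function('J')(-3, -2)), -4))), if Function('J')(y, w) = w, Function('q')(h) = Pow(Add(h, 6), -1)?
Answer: -12960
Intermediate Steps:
Function('q')(h) = Pow(Add(6, h), -1)
k = -2 (k = Add(Add(-5, -2), 5) = Add(-7, 5) = -2)
Mul(96, Add(-135, Add(Mul(k, Function('J')(-3, -2)), -4))) = Mul(96, Add(-135, Add(Mul(-2, -2), -4))) = Mul(96, Add(-135, Add(4, -4))) = Mul(96, Add(-135, 0)) = Mul(96, -135) = -12960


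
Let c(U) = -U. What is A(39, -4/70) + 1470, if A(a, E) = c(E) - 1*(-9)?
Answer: 51767/35 ≈ 1479.1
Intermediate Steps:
A(a, E) = 9 - E (A(a, E) = -E - 1*(-9) = -E + 9 = 9 - E)
A(39, -4/70) + 1470 = (9 - (-4)/70) + 1470 = (9 - 1*(-2/35)) + 1470 = (9 + 2/35) + 1470 = 317/35 + 1470 = 51767/35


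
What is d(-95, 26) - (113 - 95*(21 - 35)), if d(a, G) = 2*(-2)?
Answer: -1447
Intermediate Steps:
d(a, G) = -4
d(-95, 26) - (113 - 95*(21 - 35)) = -4 - (113 - 95*(21 - 35)) = -4 - (113 - 95*(-14)) = -4 - (113 + 1330) = -4 - 1*1443 = -4 - 1443 = -1447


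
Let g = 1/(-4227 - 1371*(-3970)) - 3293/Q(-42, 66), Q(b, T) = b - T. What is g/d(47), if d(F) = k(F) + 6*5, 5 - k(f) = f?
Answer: -1016442079/400033080 ≈ -2.5409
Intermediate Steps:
k(f) = 5 - f
d(F) = 35 - F (d(F) = (5 - F) + 6*5 = (5 - F) + 30 = 35 - F)
g = 1016442079/33336090 (g = 1/(-4227 - 1371*(-3970)) - 3293/(-42 - 1*66) = -1/3970/(-5598) - 3293/(-42 - 66) = -1/5598*(-1/3970) - 3293/(-108) = 1/22224060 - 3293*(-1/108) = 1/22224060 + 3293/108 = 1016442079/33336090 ≈ 30.491)
g/d(47) = 1016442079/(33336090*(35 - 1*47)) = 1016442079/(33336090*(35 - 47)) = (1016442079/33336090)/(-12) = (1016442079/33336090)*(-1/12) = -1016442079/400033080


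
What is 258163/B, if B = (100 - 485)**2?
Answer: 258163/148225 ≈ 1.7417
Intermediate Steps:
B = 148225 (B = (-385)**2 = 148225)
258163/B = 258163/148225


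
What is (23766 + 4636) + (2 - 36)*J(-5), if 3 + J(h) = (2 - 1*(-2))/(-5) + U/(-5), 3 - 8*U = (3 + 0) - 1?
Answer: 570641/20 ≈ 28532.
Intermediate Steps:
U = ⅛ (U = 3/8 - ((3 + 0) - 1)/8 = 3/8 - (3 - 1)/8 = 3/8 - ⅛*2 = 3/8 - ¼ = ⅛ ≈ 0.12500)
J(h) = -153/40 (J(h) = -3 + ((2 - 1*(-2))/(-5) + (⅛)/(-5)) = -3 + ((2 + 2)*(-⅕) + (⅛)*(-⅕)) = -3 + (4*(-⅕) - 1/40) = -3 + (-⅘ - 1/40) = -3 - 33/40 = -153/40)
(23766 + 4636) + (2 - 36)*J(-5) = (23766 + 4636) + (2 - 36)*(-153/40) = 28402 - 34*(-153/40) = 28402 + 2601/20 = 570641/20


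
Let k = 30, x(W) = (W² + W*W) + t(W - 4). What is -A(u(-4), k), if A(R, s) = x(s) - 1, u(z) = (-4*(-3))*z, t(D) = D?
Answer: -1825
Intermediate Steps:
x(W) = -4 + W + 2*W² (x(W) = (W² + W*W) + (W - 4) = (W² + W²) + (-4 + W) = 2*W² + (-4 + W) = -4 + W + 2*W²)
u(z) = 12*z
A(R, s) = -5 + s + 2*s² (A(R, s) = (-4 + s + 2*s²) - 1 = -5 + s + 2*s²)
-A(u(-4), k) = -(-5 + 30 + 2*30²) = -(-5 + 30 + 2*900) = -(-5 + 30 + 1800) = -1*1825 = -1825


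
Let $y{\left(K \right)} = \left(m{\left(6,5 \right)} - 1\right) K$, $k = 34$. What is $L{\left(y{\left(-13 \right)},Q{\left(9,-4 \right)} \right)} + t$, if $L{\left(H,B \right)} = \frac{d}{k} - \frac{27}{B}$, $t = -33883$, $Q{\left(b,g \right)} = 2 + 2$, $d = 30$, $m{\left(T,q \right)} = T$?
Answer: $- \frac{2304443}{68} \approx -33889.0$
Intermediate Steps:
$y{\left(K \right)} = 5 K$ ($y{\left(K \right)} = \left(6 - 1\right) K = 5 K$)
$Q{\left(b,g \right)} = 4$
$L{\left(H,B \right)} = \frac{15}{17} - \frac{27}{B}$ ($L{\left(H,B \right)} = \frac{30}{34} - \frac{27}{B} = 30 \cdot \frac{1}{34} - \frac{27}{B} = \frac{15}{17} - \frac{27}{B}$)
$L{\left(y{\left(-13 \right)},Q{\left(9,-4 \right)} \right)} + t = \left(\frac{15}{17} - \frac{27}{4}\right) - 33883 = - \frac{399}{68} - 33883 = - \frac{2304443}{68}$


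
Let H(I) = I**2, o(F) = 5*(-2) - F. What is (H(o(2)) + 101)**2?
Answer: 60025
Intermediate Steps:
o(F) = -10 - F
(H(o(2)) + 101)**2 = ((-10 - 1*2)**2 + 101)**2 = ((-10 - 2)**2 + 101)**2 = ((-12)**2 + 101)**2 = (144 + 101)**2 = 245**2 = 60025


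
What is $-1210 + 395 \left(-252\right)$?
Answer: $-100750$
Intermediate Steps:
$-1210 + 395 \left(-252\right) = -1210 - 99540 = -100750$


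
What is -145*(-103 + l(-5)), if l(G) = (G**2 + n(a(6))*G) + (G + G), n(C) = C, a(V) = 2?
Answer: 14210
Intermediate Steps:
l(G) = G**2 + 4*G (l(G) = (G**2 + 2*G) + (G + G) = (G**2 + 2*G) + 2*G = G**2 + 4*G)
-145*(-103 + l(-5)) = -145*(-103 - 5*(4 - 5)) = -145*(-103 - 5*(-1)) = -145*(-103 + 5) = -145*(-98) = 14210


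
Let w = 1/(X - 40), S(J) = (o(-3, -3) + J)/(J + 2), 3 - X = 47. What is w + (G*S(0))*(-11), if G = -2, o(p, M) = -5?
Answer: -4621/84 ≈ -55.012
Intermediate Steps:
X = -44 (X = 3 - 1*47 = 3 - 47 = -44)
S(J) = (-5 + J)/(2 + J) (S(J) = (-5 + J)/(J + 2) = (-5 + J)/(2 + J))
w = -1/84 (w = 1/(-44 - 40) = 1/(-84) = -1/84 ≈ -0.011905)
w + (G*S(0))*(-11) = -1/84 - 2*(-5 + 0)/(2 + 0)*(-11) = -1/84 - 2*(-5)/2*(-11) = -1/84 - (-5)*(-11) = -1/84 - 2*(-5/2)*(-11) = -1/84 + 5*(-11) = -1/84 - 55 = -4621/84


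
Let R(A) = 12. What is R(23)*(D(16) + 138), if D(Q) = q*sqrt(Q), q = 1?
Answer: 1704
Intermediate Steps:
D(Q) = sqrt(Q) (D(Q) = 1*sqrt(Q) = sqrt(Q))
R(23)*(D(16) + 138) = 12*(sqrt(16) + 138) = 12*(4 + 138) = 12*142 = 1704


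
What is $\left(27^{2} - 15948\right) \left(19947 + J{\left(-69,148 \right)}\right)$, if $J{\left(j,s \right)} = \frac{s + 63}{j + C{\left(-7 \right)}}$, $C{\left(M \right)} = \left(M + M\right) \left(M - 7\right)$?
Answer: $- \frac{38557032120}{127} \approx -3.036 \cdot 10^{8}$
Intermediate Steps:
$C{\left(M \right)} = 2 M \left(-7 + M\right)$
$J{\left(j,s \right)} = \frac{63 + s}{196 + j}$ ($J{\left(j,s \right)} = \frac{s + 63}{j + 2 \left(-7\right) \left(-7 - 7\right)} = \frac{63 + s}{j + 2 \left(-7\right) \left(-14\right)} = \frac{63 + s}{j + 196} = \frac{63 + s}{196 + j}$)
$\left(27^{2} - 15948\right) \left(19947 + J{\left(-69,148 \right)}\right) = \left(27^{2} - 15948\right) \left(19947 + \frac{63 + 148}{196 - 69}\right) = \left(729 - 15948\right) \left(19947 + \frac{1}{127} \cdot 211\right) = - 15219 \left(19947 + \frac{1}{127} \cdot 211\right) = - 15219 \left(19947 + \frac{211}{127}\right) = \left(-15219\right) \frac{2533480}{127} = - \frac{38557032120}{127}$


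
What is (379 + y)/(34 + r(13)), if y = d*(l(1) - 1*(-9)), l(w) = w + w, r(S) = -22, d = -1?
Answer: 92/3 ≈ 30.667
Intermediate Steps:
l(w) = 2*w
y = -11 (y = -(2*1 - 1*(-9)) = -(2 + 9) = -1*11 = -11)
(379 + y)/(34 + r(13)) = (379 - 11)/(34 - 22) = 368/12 = 368*(1/12) = 92/3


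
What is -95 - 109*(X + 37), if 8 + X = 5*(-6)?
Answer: 14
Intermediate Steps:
X = -38 (X = -8 + 5*(-6) = -8 - 30 = -38)
-95 - 109*(X + 37) = -95 - 109*(-38 + 37) = -95 - 109*(-1) = -95 + 109 = 14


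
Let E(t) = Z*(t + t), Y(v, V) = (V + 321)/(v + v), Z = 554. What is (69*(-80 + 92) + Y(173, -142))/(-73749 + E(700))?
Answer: 286667/242840446 ≈ 0.0011805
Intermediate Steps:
Y(v, V) = (321 + V)/(2*v) (Y(v, V) = (321 + V)/((2*v)) = (321 + V)*(1/(2*v)) = (321 + V)/(2*v))
E(t) = 1108*t (E(t) = 554*(t + t) = 554*(2*t) = 1108*t)
(69*(-80 + 92) + Y(173, -142))/(-73749 + E(700)) = (69*(-80 + 92) + (1/2)*(321 - 142)/173)/(-73749 + 1108*700) = (69*12 + (1/2)*(1/173)*179)/(-73749 + 775600) = (828 + 179/346)/701851 = (286667/346)*(1/701851) = 286667/242840446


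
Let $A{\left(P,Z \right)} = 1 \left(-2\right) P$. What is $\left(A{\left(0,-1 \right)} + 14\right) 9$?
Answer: $126$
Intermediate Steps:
$A{\left(P,Z \right)} = - 2 P$
$\left(A{\left(0,-1 \right)} + 14\right) 9 = \left(\left(-2\right) 0 + 14\right) 9 = \left(0 + 14\right) 9 = 14 \cdot 9 = 126$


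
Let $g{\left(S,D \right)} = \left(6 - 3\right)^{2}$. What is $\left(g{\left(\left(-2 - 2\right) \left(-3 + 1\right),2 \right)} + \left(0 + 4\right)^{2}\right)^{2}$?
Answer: $625$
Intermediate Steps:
$g{\left(S,D \right)} = 9$ ($g{\left(S,D \right)} = 3^{2} = 9$)
$\left(g{\left(\left(-2 - 2\right) \left(-3 + 1\right),2 \right)} + \left(0 + 4\right)^{2}\right)^{2} = \left(9 + \left(0 + 4\right)^{2}\right)^{2} = \left(9 + 4^{2}\right)^{2} = \left(9 + 16\right)^{2} = 25^{2} = 625$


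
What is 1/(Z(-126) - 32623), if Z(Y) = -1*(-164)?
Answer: -1/32459 ≈ -3.0808e-5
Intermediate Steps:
Z(Y) = 164
1/(Z(-126) - 32623) = 1/(164 - 32623) = 1/(-32459) = -1/32459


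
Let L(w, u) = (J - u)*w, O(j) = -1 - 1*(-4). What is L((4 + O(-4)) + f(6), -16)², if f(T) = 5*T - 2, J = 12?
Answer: 960400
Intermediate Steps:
O(j) = 3 (O(j) = -1 + 4 = 3)
f(T) = -2 + 5*T
L(w, u) = w*(12 - u) (L(w, u) = (12 - u)*w = w*(12 - u))
L((4 + O(-4)) + f(6), -16)² = (((4 + 3) + (-2 + 5*6))*(12 - 1*(-16)))² = ((7 + (-2 + 30))*(12 + 16))² = ((7 + 28)*28)² = (35*28)² = 980² = 960400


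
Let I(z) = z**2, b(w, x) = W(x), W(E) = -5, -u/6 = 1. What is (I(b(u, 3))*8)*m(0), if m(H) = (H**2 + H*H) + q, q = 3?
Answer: 600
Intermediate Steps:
u = -6 (u = -6*1 = -6)
b(w, x) = -5
m(H) = 3 + 2*H**2 (m(H) = (H**2 + H*H) + 3 = (H**2 + H**2) + 3 = 2*H**2 + 3 = 3 + 2*H**2)
(I(b(u, 3))*8)*m(0) = ((-5)**2*8)*(3 + 2*0**2) = (25*8)*(3 + 2*0) = 200*(3 + 0) = 200*3 = 600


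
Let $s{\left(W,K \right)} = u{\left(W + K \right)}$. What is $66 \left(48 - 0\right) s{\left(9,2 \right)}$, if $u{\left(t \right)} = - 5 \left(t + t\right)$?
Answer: $-348480$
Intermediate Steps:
$u{\left(t \right)} = - 10 t$ ($u{\left(t \right)} = - 5 \cdot 2 t = - 10 t$)
$s{\left(W,K \right)} = - 10 K - 10 W$ ($s{\left(W,K \right)} = - 10 \left(W + K\right) = - 10 \left(K + W\right) = - 10 K - 10 W$)
$66 \left(48 - 0\right) s{\left(9,2 \right)} = 66 \left(48 - 0\right) \left(\left(-10\right) 2 - 90\right) = 66 \left(48 + 0\right) \left(-20 - 90\right) = 66 \cdot 48 \left(-110\right) = 3168 \left(-110\right) = -348480$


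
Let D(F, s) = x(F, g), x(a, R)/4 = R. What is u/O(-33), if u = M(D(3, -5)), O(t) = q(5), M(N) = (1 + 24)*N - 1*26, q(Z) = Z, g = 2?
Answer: 174/5 ≈ 34.800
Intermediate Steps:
x(a, R) = 4*R
D(F, s) = 8 (D(F, s) = 4*2 = 8)
M(N) = -26 + 25*N (M(N) = 25*N - 26 = -26 + 25*N)
O(t) = 5
u = 174 (u = -26 + 25*8 = -26 + 200 = 174)
u/O(-33) = 174/5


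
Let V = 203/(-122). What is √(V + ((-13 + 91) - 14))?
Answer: 39*√610/122 ≈ 7.8953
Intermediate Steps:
V = -203/122 (V = 203*(-1/122) = -203/122 ≈ -1.6639)
√(V + ((-13 + 91) - 14)) = √(-203/122 + ((-13 + 91) - 14)) = √(-203/122 + (78 - 14)) = √(-203/122 + 64) = √(7605/122) = 39*√610/122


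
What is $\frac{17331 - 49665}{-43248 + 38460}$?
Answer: $\frac{5389}{798} \approx 6.7531$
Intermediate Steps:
$\frac{17331 - 49665}{-43248 + 38460} = - \frac{32334}{-4788} = \left(-32334\right) \left(- \frac{1}{4788}\right) = \frac{5389}{798}$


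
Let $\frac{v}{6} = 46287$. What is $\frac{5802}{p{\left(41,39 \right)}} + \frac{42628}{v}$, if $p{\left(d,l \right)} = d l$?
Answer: $\frac{279917536}{74012913} \approx 3.782$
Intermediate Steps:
$v = 277722$ ($v = 6 \cdot 46287 = 277722$)
$\frac{5802}{p{\left(41,39 \right)}} + \frac{42628}{v} = \frac{5802}{41 \cdot 39} + \frac{42628}{277722} = \frac{5802}{1599} + 42628 \cdot \frac{1}{277722} = 5802 \cdot \frac{1}{1599} + \frac{21314}{138861} = \frac{1934}{533} + \frac{21314}{138861} = \frac{279917536}{74012913}$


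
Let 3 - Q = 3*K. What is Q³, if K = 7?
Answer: -5832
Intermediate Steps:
Q = -18 (Q = 3 - 3*7 = 3 - 1*21 = 3 - 21 = -18)
Q³ = (-18)³ = -5832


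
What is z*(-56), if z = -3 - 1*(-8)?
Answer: -280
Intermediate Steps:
z = 5 (z = -3 + 8 = 5)
z*(-56) = 5*(-56) = -280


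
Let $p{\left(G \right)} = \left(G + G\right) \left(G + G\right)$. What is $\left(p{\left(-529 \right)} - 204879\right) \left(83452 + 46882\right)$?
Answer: $119188487990$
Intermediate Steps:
$p{\left(G \right)} = 4 G^{2}$ ($p{\left(G \right)} = 2 G 2 G = 4 G^{2}$)
$\left(p{\left(-529 \right)} - 204879\right) \left(83452 + 46882\right) = \left(4 \left(-529\right)^{2} - 204879\right) \left(83452 + 46882\right) = \left(4 \cdot 279841 - 204879\right) 130334 = \left(1119364 - 204879\right) 130334 = 914485 \cdot 130334 = 119188487990$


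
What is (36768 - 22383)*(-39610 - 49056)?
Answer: -1275460410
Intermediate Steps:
(36768 - 22383)*(-39610 - 49056) = 14385*(-88666) = -1275460410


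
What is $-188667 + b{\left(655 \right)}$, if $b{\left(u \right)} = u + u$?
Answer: $-187357$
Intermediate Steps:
$b{\left(u \right)} = 2 u$
$-188667 + b{\left(655 \right)} = -188667 + 2 \cdot 655 = -188667 + 1310 = -187357$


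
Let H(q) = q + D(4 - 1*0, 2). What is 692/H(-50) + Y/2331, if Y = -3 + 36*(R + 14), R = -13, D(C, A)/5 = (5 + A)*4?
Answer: 89779/11655 ≈ 7.7030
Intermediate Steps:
D(C, A) = 100 + 20*A (D(C, A) = 5*((5 + A)*4) = 5*(20 + 4*A) = 100 + 20*A)
Y = 33 (Y = -3 + 36*(-13 + 14) = -3 + 36*1 = -3 + 36 = 33)
H(q) = 140 + q (H(q) = q + (100 + 20*2) = q + (100 + 40) = q + 140 = 140 + q)
692/H(-50) + Y/2331 = 692/(140 - 50) + 33/2331 = 692/90 + 33*(1/2331) = 692*(1/90) + 11/777 = 346/45 + 11/777 = 89779/11655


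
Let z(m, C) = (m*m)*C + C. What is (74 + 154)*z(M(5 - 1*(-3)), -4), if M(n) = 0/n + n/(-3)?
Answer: -22192/3 ≈ -7397.3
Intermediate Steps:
M(n) = -n/3 (M(n) = 0 + n*(-⅓) = 0 - n/3 = -n/3)
z(m, C) = C + C*m² (z(m, C) = m²*C + C = C*m² + C = C + C*m²)
(74 + 154)*z(M(5 - 1*(-3)), -4) = (74 + 154)*(-4*(1 + (-(5 - 1*(-3))/3)²)) = 228*(-4*(1 + (-(5 + 3)/3)²)) = 228*(-4*(1 + (-⅓*8)²)) = 228*(-4*(1 + (-8/3)²)) = 228*(-4*(1 + 64/9)) = 228*(-4*73/9) = 228*(-292/9) = -22192/3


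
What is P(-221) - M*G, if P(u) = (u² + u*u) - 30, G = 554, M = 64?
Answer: 62196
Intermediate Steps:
P(u) = -30 + 2*u² (P(u) = (u² + u²) - 30 = 2*u² - 30 = -30 + 2*u²)
P(-221) - M*G = (-30 + 2*(-221)²) - 64*554 = (-30 + 2*48841) - 1*35456 = (-30 + 97682) - 35456 = 97652 - 35456 = 62196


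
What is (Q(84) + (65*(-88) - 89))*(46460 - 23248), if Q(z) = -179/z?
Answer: -404663915/3 ≈ -1.3489e+8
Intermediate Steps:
(Q(84) + (65*(-88) - 89))*(46460 - 23248) = (-179/84 + (65*(-88) - 89))*(46460 - 23248) = (-179*1/84 + (-5720 - 89))*23212 = (-179/84 - 5809)*23212 = -488135/84*23212 = -404663915/3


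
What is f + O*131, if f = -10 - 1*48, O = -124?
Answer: -16302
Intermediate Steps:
f = -58 (f = -10 - 48 = -58)
f + O*131 = -58 - 124*131 = -58 - 16244 = -16302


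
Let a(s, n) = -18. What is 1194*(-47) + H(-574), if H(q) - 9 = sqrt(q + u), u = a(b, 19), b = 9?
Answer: -56109 + 4*I*sqrt(37) ≈ -56109.0 + 24.331*I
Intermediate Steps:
u = -18
H(q) = 9 + sqrt(-18 + q) (H(q) = 9 + sqrt(q - 18) = 9 + sqrt(-18 + q))
1194*(-47) + H(-574) = 1194*(-47) + (9 + sqrt(-18 - 574)) = -56118 + (9 + sqrt(-592)) = -56118 + (9 + 4*I*sqrt(37)) = -56109 + 4*I*sqrt(37)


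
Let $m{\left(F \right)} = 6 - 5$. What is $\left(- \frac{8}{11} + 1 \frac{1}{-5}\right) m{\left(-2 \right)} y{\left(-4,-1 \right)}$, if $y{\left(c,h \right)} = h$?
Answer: $\frac{51}{55} \approx 0.92727$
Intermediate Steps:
$m{\left(F \right)} = 1$ ($m{\left(F \right)} = 6 - 5 = 1$)
$\left(- \frac{8}{11} + 1 \frac{1}{-5}\right) m{\left(-2 \right)} y{\left(-4,-1 \right)} = \left(- \frac{8}{11} + 1 \frac{1}{-5}\right) 1 \left(-1\right) = \left(\left(-8\right) \frac{1}{11} + 1 \left(- \frac{1}{5}\right)\right) 1 \left(-1\right) = \left(- \frac{8}{11} - \frac{1}{5}\right) 1 \left(-1\right) = \left(- \frac{51}{55}\right) 1 \left(-1\right) = \left(- \frac{51}{55}\right) \left(-1\right) = \frac{51}{55}$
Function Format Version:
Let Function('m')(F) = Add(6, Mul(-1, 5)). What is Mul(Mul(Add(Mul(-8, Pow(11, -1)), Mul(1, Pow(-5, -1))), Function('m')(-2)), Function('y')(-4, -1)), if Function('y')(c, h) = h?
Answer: Rational(51, 55) ≈ 0.92727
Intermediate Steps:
Function('m')(F) = 1 (Function('m')(F) = Add(6, -5) = 1)
Mul(Mul(Add(Mul(-8, Pow(11, -1)), Mul(1, Pow(-5, -1))), Function('m')(-2)), Function('y')(-4, -1)) = Mul(Mul(Add(Mul(-8, Pow(11, -1)), Mul(1, Pow(-5, -1))), 1), -1) = Mul(Mul(Add(Mul(-8, Rational(1, 11)), Mul(1, Rational(-1, 5))), 1), -1) = Mul(Mul(Add(Rational(-8, 11), Rational(-1, 5)), 1), -1) = Mul(Mul(Rational(-51, 55), 1), -1) = Mul(Rational(-51, 55), -1) = Rational(51, 55)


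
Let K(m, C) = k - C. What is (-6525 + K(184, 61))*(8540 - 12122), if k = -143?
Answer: 24103278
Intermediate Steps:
K(m, C) = -143 - C
(-6525 + K(184, 61))*(8540 - 12122) = (-6525 + (-143 - 1*61))*(8540 - 12122) = (-6525 + (-143 - 61))*(-3582) = (-6525 - 204)*(-3582) = -6729*(-3582) = 24103278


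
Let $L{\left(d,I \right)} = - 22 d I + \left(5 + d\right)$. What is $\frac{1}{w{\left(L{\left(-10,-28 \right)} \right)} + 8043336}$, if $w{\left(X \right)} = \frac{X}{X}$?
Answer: $\frac{1}{8043337} \approx 1.2433 \cdot 10^{-7}$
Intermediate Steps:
$L{\left(d,I \right)} = 5 + d - 22 I d$ ($L{\left(d,I \right)} = - 22 I d + \left(5 + d\right) = 5 + d - 22 I d$)
$w{\left(X \right)} = 1$
$\frac{1}{w{\left(L{\left(-10,-28 \right)} \right)} + 8043336} = \frac{1}{1 + 8043336} = \frac{1}{8043337}$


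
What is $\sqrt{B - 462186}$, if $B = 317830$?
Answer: $2 i \sqrt{36089} \approx 379.94 i$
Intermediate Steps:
$\sqrt{B - 462186} = \sqrt{317830 - 462186} = \sqrt{-144356} = 2 i \sqrt{36089}$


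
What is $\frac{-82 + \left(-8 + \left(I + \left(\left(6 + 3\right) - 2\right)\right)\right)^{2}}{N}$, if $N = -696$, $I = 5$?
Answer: $\frac{11}{116} \approx 0.094828$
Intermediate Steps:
$\frac{-82 + \left(-8 + \left(I + \left(\left(6 + 3\right) - 2\right)\right)\right)^{2}}{N} = \frac{-82 + \left(-8 + \left(5 + \left(\left(6 + 3\right) - 2\right)\right)\right)^{2}}{-696} = \left(-82 + \left(-8 + \left(5 + \left(9 - 2\right)\right)\right)^{2}\right) \left(- \frac{1}{696}\right) = \left(-82 + \left(-8 + \left(5 + 7\right)\right)^{2}\right) \left(- \frac{1}{696}\right) = \left(-82 + \left(-8 + 12\right)^{2}\right) \left(- \frac{1}{696}\right) = \left(-82 + 4^{2}\right) \left(- \frac{1}{696}\right) = \left(-82 + 16\right) \left(- \frac{1}{696}\right) = \left(-66\right) \left(- \frac{1}{696}\right) = \frac{11}{116}$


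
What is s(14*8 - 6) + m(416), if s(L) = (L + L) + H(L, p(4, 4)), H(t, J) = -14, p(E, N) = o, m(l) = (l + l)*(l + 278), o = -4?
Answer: 577606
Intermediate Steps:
m(l) = 2*l*(278 + l) (m(l) = (2*l)*(278 + l) = 2*l*(278 + l))
p(E, N) = -4
s(L) = -14 + 2*L (s(L) = (L + L) - 14 = 2*L - 14 = -14 + 2*L)
s(14*8 - 6) + m(416) = (-14 + 2*(14*8 - 6)) + 2*416*(278 + 416) = (-14 + 2*(112 - 6)) + 2*416*694 = (-14 + 2*106) + 577408 = (-14 + 212) + 577408 = 198 + 577408 = 577606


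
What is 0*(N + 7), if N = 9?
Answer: 0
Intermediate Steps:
0*(N + 7) = 0*(9 + 7) = 0*16 = 0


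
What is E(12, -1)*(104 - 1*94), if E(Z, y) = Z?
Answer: 120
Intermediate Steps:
E(12, -1)*(104 - 1*94) = 12*(104 - 1*94) = 12*(104 - 94) = 12*10 = 120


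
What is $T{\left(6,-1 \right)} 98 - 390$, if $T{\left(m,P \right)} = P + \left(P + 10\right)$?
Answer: $394$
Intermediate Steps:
$T{\left(m,P \right)} = 10 + 2 P$ ($T{\left(m,P \right)} = P + \left(10 + P\right) = 10 + 2 P$)
$T{\left(6,-1 \right)} 98 - 390 = \left(10 + 2 \left(-1\right)\right) 98 - 390 = \left(10 - 2\right) 98 - 390 = 8 \cdot 98 - 390 = 784 - 390 = 394$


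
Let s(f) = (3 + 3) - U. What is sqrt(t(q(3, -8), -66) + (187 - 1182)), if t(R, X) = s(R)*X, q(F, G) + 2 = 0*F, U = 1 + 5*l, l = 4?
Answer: I*sqrt(5) ≈ 2.2361*I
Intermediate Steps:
U = 21 (U = 1 + 5*4 = 1 + 20 = 21)
q(F, G) = -2 (q(F, G) = -2 + 0*F = -2 + 0 = -2)
s(f) = -15 (s(f) = (3 + 3) - 1*21 = 6 - 21 = -15)
t(R, X) = -15*X
sqrt(t(q(3, -8), -66) + (187 - 1182)) = sqrt(-15*(-66) + (187 - 1182)) = sqrt(990 - 995) = sqrt(-5) = I*sqrt(5)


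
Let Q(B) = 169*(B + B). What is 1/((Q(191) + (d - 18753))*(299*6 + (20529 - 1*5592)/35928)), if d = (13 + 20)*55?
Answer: 2994/255837533315 ≈ 1.1703e-8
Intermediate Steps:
Q(B) = 338*B (Q(B) = 169*(2*B) = 338*B)
d = 1815 (d = 33*55 = 1815)
1/((Q(191) + (d - 18753))*(299*6 + (20529 - 1*5592)/35928)) = 1/((338*191 + (1815 - 18753))*(299*6 + (20529 - 1*5592)/35928)) = 1/((64558 - 16938)*(1794 + (20529 - 5592)*(1/35928))) = 1/(47620*(1794 + 14937*(1/35928))) = 1/(47620*(1794 + 4979/11976)) = 1/(47620*(21489923/11976)) = 1/(255837533315/2994) = 2994/255837533315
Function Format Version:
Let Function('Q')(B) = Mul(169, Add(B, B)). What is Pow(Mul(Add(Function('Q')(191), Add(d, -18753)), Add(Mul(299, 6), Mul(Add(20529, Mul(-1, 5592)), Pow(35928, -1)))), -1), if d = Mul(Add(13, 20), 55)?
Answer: Rational(2994, 255837533315) ≈ 1.1703e-8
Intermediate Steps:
Function('Q')(B) = Mul(338, B) (Function('Q')(B) = Mul(169, Mul(2, B)) = Mul(338, B))
d = 1815 (d = Mul(33, 55) = 1815)
Pow(Mul(Add(Function('Q')(191), Add(d, -18753)), Add(Mul(299, 6), Mul(Add(20529, Mul(-1, 5592)), Pow(35928, -1)))), -1) = Pow(Mul(Add(Mul(338, 191), Add(1815, -18753)), Add(Mul(299, 6), Mul(Add(20529, Mul(-1, 5592)), Pow(35928, -1)))), -1) = Pow(Mul(Add(64558, -16938), Add(1794, Mul(Add(20529, -5592), Rational(1, 35928)))), -1) = Pow(Mul(47620, Add(1794, Mul(14937, Rational(1, 35928)))), -1) = Pow(Mul(47620, Add(1794, Rational(4979, 11976))), -1) = Pow(Mul(47620, Rational(21489923, 11976)), -1) = Pow(Rational(255837533315, 2994), -1) = Rational(2994, 255837533315)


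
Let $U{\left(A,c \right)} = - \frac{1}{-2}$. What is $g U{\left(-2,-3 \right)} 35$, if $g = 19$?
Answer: $\frac{665}{2} \approx 332.5$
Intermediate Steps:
$U{\left(A,c \right)} = \frac{1}{2}$ ($U{\left(A,c \right)} = \left(-1\right) \left(- \frac{1}{2}\right) = \frac{1}{2}$)
$g U{\left(-2,-3 \right)} 35 = 19 \cdot \frac{1}{2} \cdot 35 = \frac{19}{2} \cdot 35 = \frac{665}{2}$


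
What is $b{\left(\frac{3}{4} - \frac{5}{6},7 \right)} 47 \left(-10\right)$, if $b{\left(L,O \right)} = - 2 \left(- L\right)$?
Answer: $\frac{235}{3} \approx 78.333$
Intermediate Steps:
$b{\left(L,O \right)} = 2 L$
$b{\left(\frac{3}{4} - \frac{5}{6},7 \right)} 47 \left(-10\right) = 2 \left(\frac{3}{4} - \frac{5}{6}\right) 47 \left(-10\right) = 2 \left(- \frac{1}{12}\right) 47 \left(-10\right) = \left(- \frac{1}{6}\right) 47 \left(-10\right) = \left(- \frac{47}{6}\right) \left(-10\right) = \frac{235}{3}$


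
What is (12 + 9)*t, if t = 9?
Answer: 189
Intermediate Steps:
(12 + 9)*t = (12 + 9)*9 = 21*9 = 189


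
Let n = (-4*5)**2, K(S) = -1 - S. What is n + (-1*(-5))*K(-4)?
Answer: 415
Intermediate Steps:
n = 400 (n = (-20)**2 = 400)
n + (-1*(-5))*K(-4) = 400 + (-1*(-5))*(-1 - 1*(-4)) = 400 + 5*(-1 + 4) = 400 + 5*3 = 400 + 15 = 415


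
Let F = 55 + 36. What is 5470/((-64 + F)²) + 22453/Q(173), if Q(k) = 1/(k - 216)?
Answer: -703828721/729 ≈ -9.6547e+5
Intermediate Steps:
F = 91
Q(k) = 1/(-216 + k)
5470/((-64 + F)²) + 22453/Q(173) = 5470/((-64 + 91)²) + 22453/(1/(-216 + 173)) = 5470/(27²) + 22453/(1/(-43)) = 5470/729 + 22453/(-1/43) = 5470*(1/729) + 22453*(-43) = 5470/729 - 965479 = -703828721/729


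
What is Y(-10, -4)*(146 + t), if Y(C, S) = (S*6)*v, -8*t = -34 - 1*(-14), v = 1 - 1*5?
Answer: 14256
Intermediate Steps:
v = -4 (v = 1 - 5 = -4)
t = 5/2 (t = -(-34 - 1*(-14))/8 = -(-34 + 14)/8 = -1/8*(-20) = 5/2 ≈ 2.5000)
Y(C, S) = -24*S (Y(C, S) = (S*6)*(-4) = (6*S)*(-4) = -24*S)
Y(-10, -4)*(146 + t) = (-24*(-4))*(146 + 5/2) = 96*(297/2) = 14256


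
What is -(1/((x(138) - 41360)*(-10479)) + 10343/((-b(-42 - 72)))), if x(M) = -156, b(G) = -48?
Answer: -374973539525/1740184656 ≈ -215.48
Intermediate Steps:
-(1/((x(138) - 41360)*(-10479)) + 10343/((-b(-42 - 72)))) = -(1/(-156 - 41360*(-10479)) + 10343/((-1*(-48)))) = -(-1/10479/(-41516) + 10343/48) = -(-1/41516*(-1/10479) + 10343*(1/48)) = -(1/435046164 + 10343/48) = -1*374973539525/1740184656 = -374973539525/1740184656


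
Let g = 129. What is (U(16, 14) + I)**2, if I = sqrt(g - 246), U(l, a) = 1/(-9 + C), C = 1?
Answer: (-1 + 24*I*sqrt(13))**2/64 ≈ -116.98 - 2.7042*I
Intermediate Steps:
U(l, a) = -1/8 (U(l, a) = 1/(-9 + 1) = 1/(-8) = -1/8)
I = 3*I*sqrt(13) (I = sqrt(129 - 246) = sqrt(-117) = 3*I*sqrt(13) ≈ 10.817*I)
(U(16, 14) + I)**2 = (-1/8 + 3*I*sqrt(13))**2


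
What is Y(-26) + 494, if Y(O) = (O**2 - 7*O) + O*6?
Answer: 1196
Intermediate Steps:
Y(O) = O**2 - O (Y(O) = (O**2 - 7*O) + 6*O = O**2 - O)
Y(-26) + 494 = -26*(-1 - 26) + 494 = -26*(-27) + 494 = 702 + 494 = 1196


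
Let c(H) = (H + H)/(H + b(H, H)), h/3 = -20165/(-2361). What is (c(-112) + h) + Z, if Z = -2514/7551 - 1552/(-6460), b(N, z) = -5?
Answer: 3424126156723/124765663815 ≈ 27.444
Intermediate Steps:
h = 20165/787 (h = 3*(-20165/(-2361)) = 3*(-20165*(-1/2361)) = 3*(20165/2361) = 20165/787 ≈ 25.623)
Z = -376774/4064955 (Z = -2514*1/7551 - 1552*(-1/6460) = -838/2517 + 388/1615 = -376774/4064955 ≈ -0.092688)
c(H) = 2*H/(-5 + H) (c(H) = (H + H)/(H - 5) = (2*H)/(-5 + H) = 2*H/(-5 + H))
(c(-112) + h) + Z = (2*(-112)/(-5 - 112) + 20165/787) - 376774/4064955 = (2*(-112)/(-117) + 20165/787) - 376774/4064955 = (2*(-112)*(-1/117) + 20165/787) - 376774/4064955 = (224/117 + 20165/787) - 376774/4064955 = 2535593/92079 - 376774/4064955 = 3424126156723/124765663815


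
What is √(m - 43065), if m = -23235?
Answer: 10*I*√663 ≈ 257.49*I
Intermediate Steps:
√(m - 43065) = √(-23235 - 43065) = √(-66300) = 10*I*√663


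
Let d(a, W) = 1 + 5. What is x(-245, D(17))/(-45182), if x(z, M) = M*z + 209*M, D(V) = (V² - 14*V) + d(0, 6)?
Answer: 54/1189 ≈ 0.045416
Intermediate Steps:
d(a, W) = 6
D(V) = 6 + V² - 14*V (D(V) = (V² - 14*V) + 6 = 6 + V² - 14*V)
x(z, M) = 209*M + M*z
x(-245, D(17))/(-45182) = ((6 + 17² - 14*17)*(209 - 245))/(-45182) = ((6 + 289 - 238)*(-36))*(-1/45182) = (57*(-36))*(-1/45182) = -2052*(-1/45182) = 54/1189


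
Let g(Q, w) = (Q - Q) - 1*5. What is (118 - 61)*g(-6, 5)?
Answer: -285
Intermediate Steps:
g(Q, w) = -5 (g(Q, w) = 0 - 5 = -5)
(118 - 61)*g(-6, 5) = (118 - 61)*(-5) = 57*(-5) = -285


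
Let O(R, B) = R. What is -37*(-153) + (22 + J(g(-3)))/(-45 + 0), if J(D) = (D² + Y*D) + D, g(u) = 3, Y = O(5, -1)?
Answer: 254696/45 ≈ 5659.9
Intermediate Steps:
Y = 5
J(D) = D² + 6*D (J(D) = (D² + 5*D) + D = D² + 6*D)
-37*(-153) + (22 + J(g(-3)))/(-45 + 0) = -37*(-153) + (22 + 3*(6 + 3))/(-45 + 0) = 5661 + (22 + 3*9)/(-45) = 5661 + (22 + 27)*(-1/45) = 5661 + 49*(-1/45) = 5661 - 49/45 = 254696/45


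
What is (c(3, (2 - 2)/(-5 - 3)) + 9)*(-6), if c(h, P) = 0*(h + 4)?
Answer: -54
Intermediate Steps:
c(h, P) = 0 (c(h, P) = 0*(4 + h) = 0)
(c(3, (2 - 2)/(-5 - 3)) + 9)*(-6) = (0 + 9)*(-6) = 9*(-6) = -54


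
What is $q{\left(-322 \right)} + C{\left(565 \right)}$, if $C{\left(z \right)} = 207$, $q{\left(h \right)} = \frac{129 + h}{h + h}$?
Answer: $\frac{133501}{644} \approx 207.3$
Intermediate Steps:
$q{\left(h \right)} = \frac{129 + h}{2 h}$
$q{\left(-322 \right)} + C{\left(565 \right)} = \frac{129 - 322}{2 \left(-322\right)} + 207 = \frac{1}{2} \left(- \frac{1}{322}\right) \left(-193\right) + 207 = \frac{193}{644} + 207 = \frac{133501}{644}$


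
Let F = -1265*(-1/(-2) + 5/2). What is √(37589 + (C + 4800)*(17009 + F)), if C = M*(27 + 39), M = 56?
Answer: √112303733 ≈ 10597.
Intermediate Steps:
C = 3696 (C = 56*(27 + 39) = 56*66 = 3696)
F = -3795 (F = -1265*(-1*(-½) + 5*(½)) = -1265*(½ + 5/2) = -1265*3 = -3795)
√(37589 + (C + 4800)*(17009 + F)) = √(37589 + (3696 + 4800)*(17009 - 3795)) = √(37589 + 8496*13214) = √(37589 + 112266144) = √112303733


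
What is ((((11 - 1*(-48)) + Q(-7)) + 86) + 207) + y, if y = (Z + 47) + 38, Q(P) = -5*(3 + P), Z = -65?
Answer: 392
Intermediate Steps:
Q(P) = -15 - 5*P
y = 20 (y = (-65 + 47) + 38 = -18 + 38 = 20)
((((11 - 1*(-48)) + Q(-7)) + 86) + 207) + y = ((((11 - 1*(-48)) + (-15 - 5*(-7))) + 86) + 207) + 20 = ((((11 + 48) + (-15 + 35)) + 86) + 207) + 20 = (((59 + 20) + 86) + 207) + 20 = ((79 + 86) + 207) + 20 = (165 + 207) + 20 = 372 + 20 = 392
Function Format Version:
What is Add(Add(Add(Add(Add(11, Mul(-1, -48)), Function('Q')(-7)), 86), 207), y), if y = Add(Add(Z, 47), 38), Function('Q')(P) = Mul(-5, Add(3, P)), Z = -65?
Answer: 392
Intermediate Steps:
Function('Q')(P) = Add(-15, Mul(-5, P))
y = 20 (y = Add(Add(-65, 47), 38) = Add(-18, 38) = 20)
Add(Add(Add(Add(Add(11, Mul(-1, -48)), Function('Q')(-7)), 86), 207), y) = Add(Add(Add(Add(Add(11, Mul(-1, -48)), Add(-15, Mul(-5, -7))), 86), 207), 20) = Add(Add(Add(Add(Add(11, 48), Add(-15, 35)), 86), 207), 20) = Add(Add(Add(Add(59, 20), 86), 207), 20) = Add(Add(Add(79, 86), 207), 20) = Add(Add(165, 207), 20) = Add(372, 20) = 392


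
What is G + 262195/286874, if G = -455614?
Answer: -130703548441/286874 ≈ -4.5561e+5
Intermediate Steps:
G + 262195/286874 = -455614 + 262195/286874 = -130703548441/286874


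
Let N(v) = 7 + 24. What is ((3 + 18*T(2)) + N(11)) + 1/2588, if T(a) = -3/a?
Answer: 18117/2588 ≈ 7.0004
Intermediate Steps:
N(v) = 31
((3 + 18*T(2)) + N(11)) + 1/2588 = ((3 + 18*(-3/2)) + 31) + 1/2588 = ((3 - 27) + 31) + 1/2588 = (-24 + 31) + 1/2588 = 7 + 1/2588 = 18117/2588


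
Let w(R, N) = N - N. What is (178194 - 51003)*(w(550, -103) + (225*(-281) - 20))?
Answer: -8044194795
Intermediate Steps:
w(R, N) = 0
(178194 - 51003)*(w(550, -103) + (225*(-281) - 20)) = (178194 - 51003)*(0 + (225*(-281) - 20)) = 127191*(0 + (-63225 - 20)) = 127191*(0 - 63245) = 127191*(-63245) = -8044194795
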